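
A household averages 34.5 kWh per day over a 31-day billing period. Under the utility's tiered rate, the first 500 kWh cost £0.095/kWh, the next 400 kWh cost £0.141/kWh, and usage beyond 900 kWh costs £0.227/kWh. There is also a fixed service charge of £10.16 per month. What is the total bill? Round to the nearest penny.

£152.54

Usage = 34.5 kWh/day × 31 days = 1069.5 kWh
First 500 kWh × £0.095 = £47.50
Next 400 kWh × £0.141 = £56.40
Remaining 169.5 kWh × £0.227 = £38.48
Energy charge = £142.38; + service £10.16 = £152.54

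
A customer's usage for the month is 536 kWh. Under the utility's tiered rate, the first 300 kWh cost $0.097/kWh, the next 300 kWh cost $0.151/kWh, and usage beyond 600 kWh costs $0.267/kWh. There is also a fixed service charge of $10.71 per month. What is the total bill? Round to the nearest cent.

First 300 kWh × $0.097 = $29.10
Next 236 kWh × $0.151 = $35.64
Remaining tier: 0 kWh (not reached)
Energy charge = $64.74; + service $10.71 = $75.45

$75.45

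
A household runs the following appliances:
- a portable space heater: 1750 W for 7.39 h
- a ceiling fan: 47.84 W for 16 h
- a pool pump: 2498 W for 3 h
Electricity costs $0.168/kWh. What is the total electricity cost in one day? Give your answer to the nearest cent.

portable space heater: 1750 W × 7.39 h = 12,932 Wh = 12.93 kWh
ceiling fan: 47.84 W × 16 h = 765 Wh = 0.7654 kWh
pool pump: 2498 W × 3 h = 7,494 Wh = 7.494 kWh
Total energy = 12.93 + 0.7654 + 7.494 = 21.19 kWh
Cost = 21.19 kWh × $0.168 = $3.56

$3.56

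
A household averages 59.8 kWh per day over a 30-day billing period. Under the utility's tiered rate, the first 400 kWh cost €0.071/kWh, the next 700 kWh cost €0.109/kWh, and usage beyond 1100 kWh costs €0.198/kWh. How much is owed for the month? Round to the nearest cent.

Usage = 59.8 kWh/day × 30 days = 1794 kWh
First 400 kWh × €0.071 = €28.40
Next 700 kWh × €0.109 = €76.30
Remaining 694 kWh × €0.198 = €137.41
Total = €242.11

€242.11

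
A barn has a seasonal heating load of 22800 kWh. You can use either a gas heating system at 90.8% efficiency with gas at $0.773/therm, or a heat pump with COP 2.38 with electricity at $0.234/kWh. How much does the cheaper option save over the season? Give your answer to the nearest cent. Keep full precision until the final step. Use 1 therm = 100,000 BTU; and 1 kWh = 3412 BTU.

Heat load = 22800 kWh × 3412 = 77,793,600 BTU
Gas: input = 77,793,600 / 0.908 = 85,675,771 BTU = 856.8 therm → 856.8 × $0.773 = $662.27
Heat pump: 77,793,600 BTU / 3412 = 22,800 kWh heat; / 2.38 = 9,580 kWh in → × $0.234 = $2,241.68
Difference = |$662.27 − $2,241.68| = $1,579.41

$1579.41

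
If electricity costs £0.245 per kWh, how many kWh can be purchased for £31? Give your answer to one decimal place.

£31 / £0.245 per kWh = 126.5 kWh

126.5 kWh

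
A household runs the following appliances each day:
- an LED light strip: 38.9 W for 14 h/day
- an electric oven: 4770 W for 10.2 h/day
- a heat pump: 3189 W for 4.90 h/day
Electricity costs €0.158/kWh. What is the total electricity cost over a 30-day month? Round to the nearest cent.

LED light strip: 38.9 W × 14 h × 30 d = 16,338 Wh = 16.34 kWh
electric oven: 4770 W × 10.2 h × 30 d = 1,459,620 Wh = 1,460 kWh
heat pump: 3189 W × 4.90 h × 30 d = 468,783 Wh = 468.8 kWh
Total energy = 16.34 + 1,460 + 468.8 = 1,945 kWh
Cost = 1,945 kWh × €0.158 = €307.27

€307.27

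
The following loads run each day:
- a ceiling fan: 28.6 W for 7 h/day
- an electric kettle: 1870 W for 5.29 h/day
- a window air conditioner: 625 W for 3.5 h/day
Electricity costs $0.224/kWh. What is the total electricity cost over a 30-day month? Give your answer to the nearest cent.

ceiling fan: 28.6 W × 7 h × 30 d = 6,006 Wh = 6.006 kWh
electric kettle: 1870 W × 5.29 h × 30 d = 296,769 Wh = 296.8 kWh
window air conditioner: 625 W × 3.5 h × 30 d = 65,625 Wh = 65.62 kWh
Total energy = 6.006 + 296.8 + 65.62 = 368.4 kWh
Cost = 368.4 kWh × $0.224 = $82.52

$82.52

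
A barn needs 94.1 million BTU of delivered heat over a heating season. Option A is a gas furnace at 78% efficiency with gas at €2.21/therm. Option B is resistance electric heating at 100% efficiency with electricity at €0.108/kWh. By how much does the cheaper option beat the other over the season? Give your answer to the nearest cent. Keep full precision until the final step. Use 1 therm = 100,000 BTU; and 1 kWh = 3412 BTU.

€312.38

Heat load = 94.1 × 10⁶ BTU = 94,100,000 BTU
Gas: input = 94,100,000 / 0.78 = 120,641,026 BTU = 1,206 therm → 1,206 × €2.21 = €2,666.17
Electric: 94,100,000 BTU / 3412 = 27,580 kWh → × €0.108 = €2,978.55
Difference = |€2,666.17 − €2,978.55| = €312.38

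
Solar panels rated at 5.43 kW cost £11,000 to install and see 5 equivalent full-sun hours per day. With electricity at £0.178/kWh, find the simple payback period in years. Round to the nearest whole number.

6 years

Daily generation = 5.43 kW × 5 h = 27.15 kWh
Annual generation = 27.15 × 365 = 9909.8 kWh
Annual savings = 9909.8 × £0.178 = £1,763.94
Payback = £11,000 / £1,763.94 = 6.24 years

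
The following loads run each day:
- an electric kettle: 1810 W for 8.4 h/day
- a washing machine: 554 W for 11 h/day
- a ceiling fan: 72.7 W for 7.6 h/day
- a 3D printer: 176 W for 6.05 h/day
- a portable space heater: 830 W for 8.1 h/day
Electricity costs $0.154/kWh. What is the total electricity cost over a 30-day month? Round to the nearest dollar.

$137

electric kettle: 1810 W × 8.4 h × 30 d = 456,120 Wh = 456.1 kWh
washing machine: 554 W × 11 h × 30 d = 182,820 Wh = 182.8 kWh
ceiling fan: 72.7 W × 7.6 h × 30 d = 16,576 Wh = 16.58 kWh
3D printer: 176 W × 6.05 h × 30 d = 31,944 Wh = 31.94 kWh
portable space heater: 830 W × 8.1 h × 30 d = 201,690 Wh = 201.7 kWh
Total energy = 456.1 + 182.8 + 16.58 + 31.94 + 201.7 = 889.1 kWh
Cost = 889.1 kWh × $0.154 = $136.93 ≈ $137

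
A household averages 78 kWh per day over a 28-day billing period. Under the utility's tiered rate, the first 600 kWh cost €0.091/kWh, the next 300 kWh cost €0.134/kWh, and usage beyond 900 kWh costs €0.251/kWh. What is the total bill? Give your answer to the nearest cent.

Usage = 78 kWh/day × 28 days = 2184 kWh
First 600 kWh × €0.091 = €54.60
Next 300 kWh × €0.134 = €40.20
Remaining 1284 kWh × €0.251 = €322.28
Total = €417.08

€417.08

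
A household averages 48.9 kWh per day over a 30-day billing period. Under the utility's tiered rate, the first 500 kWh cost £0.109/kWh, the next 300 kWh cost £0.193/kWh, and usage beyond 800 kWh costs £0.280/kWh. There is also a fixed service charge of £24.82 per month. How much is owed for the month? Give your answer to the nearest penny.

Usage = 48.9 kWh/day × 30 days = 1467 kWh
First 500 kWh × £0.109 = £54.50
Next 300 kWh × £0.193 = £57.90
Remaining 667 kWh × £0.280 = £186.76
Energy charge = £299.16; + service £24.82 = £323.98

£323.98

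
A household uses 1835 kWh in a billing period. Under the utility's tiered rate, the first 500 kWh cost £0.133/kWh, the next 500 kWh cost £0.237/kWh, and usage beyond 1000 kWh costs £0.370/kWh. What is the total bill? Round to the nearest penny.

First 500 kWh × £0.133 = £66.50
Next 500 kWh × £0.237 = £118.50
Remaining 835 kWh × £0.370 = £308.95
Total = £493.95

£493.95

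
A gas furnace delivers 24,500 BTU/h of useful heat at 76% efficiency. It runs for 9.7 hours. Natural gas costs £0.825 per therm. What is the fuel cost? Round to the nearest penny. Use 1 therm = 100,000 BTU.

Heat delivered = 24,500 BTU/h × 9.7 h = 237,650 BTU
Gas input = 237,650 / 0.76 = 312,697 BTU
= 312,697 / 100,000 = 3.127 therm
Cost = 3.127 × £0.825/therm = £2.58

£2.58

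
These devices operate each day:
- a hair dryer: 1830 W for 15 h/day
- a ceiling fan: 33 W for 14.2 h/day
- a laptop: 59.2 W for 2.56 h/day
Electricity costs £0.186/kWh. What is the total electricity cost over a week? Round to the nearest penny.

hair dryer: 1830 W × 15 h × 7 d = 192,150 Wh = 192.2 kWh
ceiling fan: 33 W × 14.2 h × 7 d = 3,280 Wh = 3.28 kWh
laptop: 59.2 W × 2.56 h × 7 d = 1,061 Wh = 1.061 kWh
Total energy = 192.2 + 3.28 + 1.061 = 196.5 kWh
Cost = 196.5 kWh × £0.186 = £36.55

£36.55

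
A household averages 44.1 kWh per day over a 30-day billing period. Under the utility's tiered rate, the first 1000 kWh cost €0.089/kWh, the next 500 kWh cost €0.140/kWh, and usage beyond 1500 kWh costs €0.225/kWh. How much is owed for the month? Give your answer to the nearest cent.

Usage = 44.1 kWh/day × 30 days = 1323 kWh
First 1000 kWh × €0.089 = €89.00
Next 323 kWh × €0.140 = €45.22
Remaining tier: 0 kWh (not reached)
Total = €134.22

€134.22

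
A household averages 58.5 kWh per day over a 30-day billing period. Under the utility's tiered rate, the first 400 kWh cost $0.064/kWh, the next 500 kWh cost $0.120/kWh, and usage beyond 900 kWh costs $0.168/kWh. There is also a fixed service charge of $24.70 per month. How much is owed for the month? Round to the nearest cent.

$253.94

Usage = 58.5 kWh/day × 30 days = 1755 kWh
First 400 kWh × $0.064 = $25.60
Next 500 kWh × $0.120 = $60.00
Remaining 855 kWh × $0.168 = $143.64
Energy charge = $229.24; + service $24.70 = $253.94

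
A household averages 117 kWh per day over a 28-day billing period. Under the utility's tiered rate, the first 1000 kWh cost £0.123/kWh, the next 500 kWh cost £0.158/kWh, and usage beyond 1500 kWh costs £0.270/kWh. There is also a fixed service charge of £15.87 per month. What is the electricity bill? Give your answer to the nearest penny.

£697.39

Usage = 117 kWh/day × 28 days = 3276 kWh
First 1000 kWh × £0.123 = £123.00
Next 500 kWh × £0.158 = £79.00
Remaining 1776 kWh × £0.270 = £479.52
Energy charge = £681.52; + service £15.87 = £697.39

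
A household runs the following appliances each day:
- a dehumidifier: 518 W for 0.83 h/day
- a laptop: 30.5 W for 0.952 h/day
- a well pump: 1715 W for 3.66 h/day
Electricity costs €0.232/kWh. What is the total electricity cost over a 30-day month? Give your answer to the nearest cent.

€46.88

dehumidifier: 518 W × 0.83 h × 30 d = 12,898 Wh = 12.9 kWh
laptop: 30.5 W × 0.952 h × 30 d = 871 Wh = 0.8711 kWh
well pump: 1715 W × 3.66 h × 30 d = 188,307 Wh = 188.3 kWh
Total energy = 12.9 + 0.8711 + 188.3 = 202.1 kWh
Cost = 202.1 kWh × €0.232 = €46.88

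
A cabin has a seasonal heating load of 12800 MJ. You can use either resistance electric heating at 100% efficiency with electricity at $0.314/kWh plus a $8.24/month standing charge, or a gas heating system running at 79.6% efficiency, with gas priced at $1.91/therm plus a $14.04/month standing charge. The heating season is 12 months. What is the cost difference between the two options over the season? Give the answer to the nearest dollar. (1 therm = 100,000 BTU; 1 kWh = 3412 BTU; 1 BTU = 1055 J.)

Heat load = 12800 MJ = 12,800,000,000 J / 1055 = 12,132,701 BTU
Gas: input = 12,132,701 / 0.796 = 15,242,087 BTU = 152.4 therm → 152.4 × $1.91 = $291.12; + 12 × $14.04 standing = $459.60
Electric: 12,132,701 BTU / 3412 = 3,556 kWh → × $0.314 = $1,116.55; + 12 × $8.24 standing = $1,215.43
Difference = |$459.60 − $1,215.43| = $755.83 ≈ $756

$756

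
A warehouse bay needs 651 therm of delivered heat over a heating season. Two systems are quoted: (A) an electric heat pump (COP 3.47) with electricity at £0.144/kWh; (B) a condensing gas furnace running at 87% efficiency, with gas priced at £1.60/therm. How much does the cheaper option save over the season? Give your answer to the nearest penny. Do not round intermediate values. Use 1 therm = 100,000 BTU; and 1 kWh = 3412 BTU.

£405.46

Heat load = 651 therm × 100,000 = 65,100,000 BTU
Gas: input = 65,100,000 / 0.87 = 74,827,586 BTU = 748.3 therm → 748.3 × £1.60 = £1,197.24
Heat pump: 65,100,000 BTU / 3412 = 19,080 kWh heat; / 3.47 = 5,498 kWh in → × £0.144 = £791.78
Difference = |£1,197.24 − £791.78| = £405.46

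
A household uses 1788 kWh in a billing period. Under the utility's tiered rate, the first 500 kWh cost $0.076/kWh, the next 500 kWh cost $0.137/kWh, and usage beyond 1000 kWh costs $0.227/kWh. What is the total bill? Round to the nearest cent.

First 500 kWh × $0.076 = $38.00
Next 500 kWh × $0.137 = $68.50
Remaining 788 kWh × $0.227 = $178.88
Total = $285.38

$285.38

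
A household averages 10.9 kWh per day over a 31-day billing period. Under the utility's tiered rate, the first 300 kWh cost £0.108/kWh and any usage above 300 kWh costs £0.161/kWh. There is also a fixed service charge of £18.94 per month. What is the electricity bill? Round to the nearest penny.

Usage = 10.9 kWh/day × 31 days = 337.9 kWh
First 300 kWh × £0.108 = £32.40
Remaining 37.9 kWh × £0.161 = £6.10
Energy charge = £38.50; + service £18.94 = £57.44

£57.44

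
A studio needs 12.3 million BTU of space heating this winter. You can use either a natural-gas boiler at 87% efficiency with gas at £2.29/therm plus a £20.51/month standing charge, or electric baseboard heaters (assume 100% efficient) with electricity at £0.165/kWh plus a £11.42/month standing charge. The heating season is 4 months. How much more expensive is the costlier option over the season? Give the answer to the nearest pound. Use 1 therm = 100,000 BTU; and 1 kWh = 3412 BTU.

Heat load = 12.3 × 10⁶ BTU = 12,300,000 BTU
Gas: input = 12,300,000 / 0.87 = 14,137,931 BTU = 141.4 therm → 141.4 × £2.29 = £323.76; + 4 × £20.51 standing = £405.80
Electric: 12,300,000 BTU / 3412 = 3,605 kWh → × £0.165 = £594.81; + 4 × £11.42 standing = £640.49
Difference = |£405.80 − £640.49| = £234.69 ≈ £235

£235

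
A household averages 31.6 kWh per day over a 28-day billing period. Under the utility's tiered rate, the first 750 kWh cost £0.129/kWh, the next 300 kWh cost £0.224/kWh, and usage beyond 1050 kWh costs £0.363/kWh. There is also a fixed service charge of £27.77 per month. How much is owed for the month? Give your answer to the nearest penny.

Usage = 31.6 kWh/day × 28 days = 884.8 kWh
First 750 kWh × £0.129 = £96.75
Next 134.8 kWh × £0.224 = £30.20
Remaining tier: 0 kWh (not reached)
Energy charge = £126.95; + service £27.77 = £154.72

£154.72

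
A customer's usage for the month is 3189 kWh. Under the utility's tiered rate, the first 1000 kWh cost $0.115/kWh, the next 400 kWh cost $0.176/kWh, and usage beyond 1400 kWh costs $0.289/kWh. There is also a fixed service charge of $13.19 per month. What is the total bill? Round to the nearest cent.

First 1000 kWh × $0.115 = $115.00
Next 400 kWh × $0.176 = $70.40
Remaining 1789 kWh × $0.289 = $517.02
Energy charge = $702.42; + service $13.19 = $715.61

$715.61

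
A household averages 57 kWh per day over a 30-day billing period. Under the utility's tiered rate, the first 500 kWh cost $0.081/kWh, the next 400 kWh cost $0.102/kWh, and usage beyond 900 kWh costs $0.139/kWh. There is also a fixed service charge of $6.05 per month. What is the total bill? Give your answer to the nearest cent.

$199.94

Usage = 57 kWh/day × 30 days = 1710 kWh
First 500 kWh × $0.081 = $40.50
Next 400 kWh × $0.102 = $40.80
Remaining 810 kWh × $0.139 = $112.59
Energy charge = $193.89; + service $6.05 = $199.94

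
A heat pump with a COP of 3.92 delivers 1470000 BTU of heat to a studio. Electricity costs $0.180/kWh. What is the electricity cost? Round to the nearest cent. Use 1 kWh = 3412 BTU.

Heat delivered = 1,470,000 BTU / 3412 = 430.8 kWh
Electrical input = 430.8 kWh / 3.92 = 109.9 kWh
Cost = 109.9 × $0.180/kWh = $19.78

$19.78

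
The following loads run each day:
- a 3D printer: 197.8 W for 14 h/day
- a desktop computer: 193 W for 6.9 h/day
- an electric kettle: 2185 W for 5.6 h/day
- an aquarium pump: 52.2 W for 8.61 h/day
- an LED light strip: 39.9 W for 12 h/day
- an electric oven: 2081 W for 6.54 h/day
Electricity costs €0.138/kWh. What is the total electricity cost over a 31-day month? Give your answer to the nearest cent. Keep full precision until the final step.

3D printer: 197.8 W × 14 h × 31 d = 85,845 Wh = 85.85 kWh
desktop computer: 193 W × 6.9 h × 31 d = 41,283 Wh = 41.28 kWh
electric kettle: 2185 W × 5.6 h × 31 d = 379,316 Wh = 379.3 kWh
aquarium pump: 52.2 W × 8.61 h × 31 d = 13,933 Wh = 13.93 kWh
LED light strip: 39.9 W × 12 h × 31 d = 14,843 Wh = 14.84 kWh
electric oven: 2081 W × 6.54 h × 31 d = 421,902 Wh = 421.9 kWh
Total energy = 85.85 + 41.28 + 379.3 + 13.93 + 14.84 + 421.9 = 957.1 kWh
Cost = 957.1 kWh × €0.138 = €132.08

€132.08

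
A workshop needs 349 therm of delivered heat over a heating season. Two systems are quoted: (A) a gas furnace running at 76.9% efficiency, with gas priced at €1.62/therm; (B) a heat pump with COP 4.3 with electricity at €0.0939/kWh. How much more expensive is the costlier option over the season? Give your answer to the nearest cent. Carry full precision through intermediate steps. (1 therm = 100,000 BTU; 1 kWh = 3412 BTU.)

€511.85

Heat load = 349 therm × 100,000 = 34,900,000 BTU
Gas: input = 34,900,000 / 0.769 = 45,383,615 BTU = 453.8 therm → 453.8 × €1.62 = €735.21
Heat pump: 34,900,000 BTU / 3412 = 10,230 kWh heat; / 4.3 = 2,379 kWh in → × €0.0939 = €223.36
Difference = |€735.21 − €223.36| = €511.85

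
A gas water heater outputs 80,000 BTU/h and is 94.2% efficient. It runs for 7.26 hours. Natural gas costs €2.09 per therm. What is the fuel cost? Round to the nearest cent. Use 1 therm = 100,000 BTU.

Heat delivered = 80,000 BTU/h × 7.26 h = 580,800 BTU
Gas input = 580,800 / 0.942 = 616,561 BTU
= 616,561 / 100,000 = 6.166 therm
Cost = 6.166 × €2.09/therm = €12.89

€12.89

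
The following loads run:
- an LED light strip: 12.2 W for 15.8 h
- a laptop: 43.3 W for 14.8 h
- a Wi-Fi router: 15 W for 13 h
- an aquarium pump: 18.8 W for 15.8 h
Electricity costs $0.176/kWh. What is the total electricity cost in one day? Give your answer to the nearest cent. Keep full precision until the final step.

LED light strip: 12.2 W × 15.8 h = 193 Wh = 0.1928 kWh
laptop: 43.3 W × 14.8 h = 641 Wh = 0.6408 kWh
Wi-Fi router: 15 W × 13 h = 195 Wh = 0.195 kWh
aquarium pump: 18.8 W × 15.8 h = 297 Wh = 0.297 kWh
Total energy = 0.1928 + 0.6408 + 0.195 + 0.297 = 1.326 kWh
Cost = 1.326 kWh × $0.176 = $0.23

$0.23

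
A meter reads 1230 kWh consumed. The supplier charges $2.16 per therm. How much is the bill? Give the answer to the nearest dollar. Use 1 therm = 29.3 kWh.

$91

1230 kWh × (0.03413 therm/kWh) = 41.98 therm
Cost = 41.98 therm × $2.16/therm = $90.68 ≈ $91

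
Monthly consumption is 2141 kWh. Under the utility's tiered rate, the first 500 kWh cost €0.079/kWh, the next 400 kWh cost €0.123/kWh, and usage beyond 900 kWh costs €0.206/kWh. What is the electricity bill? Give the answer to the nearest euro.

First 500 kWh × €0.079 = €39.50
Next 400 kWh × €0.123 = €49.20
Remaining 1241 kWh × €0.206 = €255.65
Total = €344.35 ≈ €344

€344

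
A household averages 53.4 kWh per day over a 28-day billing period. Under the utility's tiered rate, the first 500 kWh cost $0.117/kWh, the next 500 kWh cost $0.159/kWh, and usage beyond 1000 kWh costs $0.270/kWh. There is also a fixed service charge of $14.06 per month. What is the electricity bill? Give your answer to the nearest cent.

Usage = 53.4 kWh/day × 28 days = 1495.2 kWh
First 500 kWh × $0.117 = $58.50
Next 500 kWh × $0.159 = $79.50
Remaining 495.2 kWh × $0.270 = $133.70
Energy charge = $271.70; + service $14.06 = $285.76

$285.76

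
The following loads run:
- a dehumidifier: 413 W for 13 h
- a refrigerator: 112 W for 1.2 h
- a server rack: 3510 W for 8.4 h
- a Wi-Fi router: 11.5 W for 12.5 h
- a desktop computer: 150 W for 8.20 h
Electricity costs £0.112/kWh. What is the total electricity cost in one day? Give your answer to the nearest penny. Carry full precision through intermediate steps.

£4.07

dehumidifier: 413 W × 13 h = 5,369 Wh = 5.369 kWh
refrigerator: 112 W × 1.2 h = 134 Wh = 0.1344 kWh
server rack: 3510 W × 8.4 h = 29,484 Wh = 29.48 kWh
Wi-Fi router: 11.5 W × 12.5 h = 144 Wh = 0.1437 kWh
desktop computer: 150 W × 8.20 h = 1,230 Wh = 1.23 kWh
Total energy = 5.369 + 0.1344 + 29.48 + 0.1437 + 1.23 = 36.36 kWh
Cost = 36.36 kWh × £0.112 = £4.07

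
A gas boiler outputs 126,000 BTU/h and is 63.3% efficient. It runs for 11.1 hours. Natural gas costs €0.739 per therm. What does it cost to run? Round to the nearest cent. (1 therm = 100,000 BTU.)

Heat delivered = 126,000 BTU/h × 11.1 h = 1,398,600 BTU
Gas input = 1,398,600 / 0.633 = 2,209,479 BTU
= 2,209,479 / 100,000 = 22.09 therm
Cost = 22.09 × €0.739/therm = €16.33

€16.33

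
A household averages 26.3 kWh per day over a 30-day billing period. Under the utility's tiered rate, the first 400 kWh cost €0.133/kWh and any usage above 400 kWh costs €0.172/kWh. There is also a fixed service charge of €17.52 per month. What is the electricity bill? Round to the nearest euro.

€138

Usage = 26.3 kWh/day × 30 days = 789 kWh
First 400 kWh × €0.133 = €53.20
Remaining 389 kWh × €0.172 = €66.91
Energy charge = €120.11; + service €17.52 = €137.63 ≈ €138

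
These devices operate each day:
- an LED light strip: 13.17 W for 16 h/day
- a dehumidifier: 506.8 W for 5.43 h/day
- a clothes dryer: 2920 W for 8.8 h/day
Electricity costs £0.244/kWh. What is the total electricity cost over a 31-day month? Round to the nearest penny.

LED light strip: 13.17 W × 16 h × 31 d = 6,532 Wh = 6.532 kWh
dehumidifier: 506.8 W × 5.43 h × 31 d = 85,310 Wh = 85.31 kWh
clothes dryer: 2920 W × 8.8 h × 31 d = 796,576 Wh = 796.6 kWh
Total energy = 6.532 + 85.31 + 796.6 = 888.4 kWh
Cost = 888.4 kWh × £0.244 = £216.77

£216.77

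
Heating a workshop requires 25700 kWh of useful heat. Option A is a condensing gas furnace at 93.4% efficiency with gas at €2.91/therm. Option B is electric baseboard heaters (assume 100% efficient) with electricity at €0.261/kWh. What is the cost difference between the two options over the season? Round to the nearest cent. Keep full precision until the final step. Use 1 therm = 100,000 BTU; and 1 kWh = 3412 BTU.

€3975.65

Heat load = 25700 kWh × 3412 = 87,688,400 BTU
Gas: input = 87,688,400 / 0.934 = 93,884,797 BTU = 938.8 therm → 938.8 × €2.91 = €2,732.05
Electric: 87,688,400 BTU / 3412 = 25,700 kWh → × €0.261 = €6,707.70
Difference = |€2,732.05 − €6,707.70| = €3,975.65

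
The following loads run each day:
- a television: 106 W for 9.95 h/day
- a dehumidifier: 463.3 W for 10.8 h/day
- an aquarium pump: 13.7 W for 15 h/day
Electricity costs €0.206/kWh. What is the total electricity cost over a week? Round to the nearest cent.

television: 106 W × 9.95 h × 7 d = 7,383 Wh = 7.383 kWh
dehumidifier: 463.3 W × 10.8 h × 7 d = 35,025 Wh = 35.03 kWh
aquarium pump: 13.7 W × 15 h × 7 d = 1,438 Wh = 1.438 kWh
Total energy = 7.383 + 35.03 + 1.438 = 43.85 kWh
Cost = 43.85 kWh × €0.206 = €9.03

€9.03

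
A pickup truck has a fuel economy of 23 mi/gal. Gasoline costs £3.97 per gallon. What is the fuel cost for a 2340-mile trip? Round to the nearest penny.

£403.90

Fuel = 2340 mi / 23 mpg = 101.7 gal
Cost = 101.7 gal × £3.97/gal = £403.90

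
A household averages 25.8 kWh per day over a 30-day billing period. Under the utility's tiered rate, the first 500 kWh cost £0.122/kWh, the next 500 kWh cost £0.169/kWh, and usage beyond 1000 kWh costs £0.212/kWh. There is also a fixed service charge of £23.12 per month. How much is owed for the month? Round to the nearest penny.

£130.43

Usage = 25.8 kWh/day × 30 days = 774 kWh
First 500 kWh × £0.122 = £61.00
Next 274 kWh × £0.169 = £46.31
Remaining tier: 0 kWh (not reached)
Energy charge = £107.31; + service £23.12 = £130.43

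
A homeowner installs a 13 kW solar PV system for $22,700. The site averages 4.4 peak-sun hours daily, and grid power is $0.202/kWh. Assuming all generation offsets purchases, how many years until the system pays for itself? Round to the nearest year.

5 years

Daily generation = 13 kW × 4.4 h = 57.2 kWh
Annual generation = 57.2 × 365 = 20878 kWh
Annual savings = 20878 × $0.202 = $4,217.36
Payback = $22,700 / $4,217.36 = 5.38 years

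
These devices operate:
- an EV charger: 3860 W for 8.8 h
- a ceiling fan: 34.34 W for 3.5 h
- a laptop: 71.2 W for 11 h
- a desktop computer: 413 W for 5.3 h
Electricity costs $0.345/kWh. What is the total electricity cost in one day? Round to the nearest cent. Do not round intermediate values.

EV charger: 3860 W × 8.8 h = 33,968 Wh = 33.97 kWh
ceiling fan: 34.34 W × 3.5 h = 120 Wh = 0.1202 kWh
laptop: 71.2 W × 11 h = 783 Wh = 0.7832 kWh
desktop computer: 413 W × 5.3 h = 2,189 Wh = 2.189 kWh
Total energy = 33.97 + 0.1202 + 0.7832 + 2.189 = 37.06 kWh
Cost = 37.06 kWh × $0.345 = $12.79

$12.79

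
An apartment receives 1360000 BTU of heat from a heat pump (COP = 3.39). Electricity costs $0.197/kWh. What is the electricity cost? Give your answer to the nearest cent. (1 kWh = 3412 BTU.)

Heat delivered = 1,360,000 BTU / 3412 = 398.6 kWh
Electrical input = 398.6 kWh / 3.39 = 117.6 kWh
Cost = 117.6 × $0.197/kWh = $23.16

$23.16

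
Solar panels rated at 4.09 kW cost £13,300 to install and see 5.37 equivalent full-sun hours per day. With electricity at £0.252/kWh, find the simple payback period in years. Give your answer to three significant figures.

Daily generation = 4.09 kW × 5.37 h = 21.96 kWh
Annual generation = 21.96 × 365 = 8016.6 kWh
Annual savings = 8016.6 × £0.252 = £2,020.18
Payback = £13,300 / £2,020.18 = 6.58 years

6.58 years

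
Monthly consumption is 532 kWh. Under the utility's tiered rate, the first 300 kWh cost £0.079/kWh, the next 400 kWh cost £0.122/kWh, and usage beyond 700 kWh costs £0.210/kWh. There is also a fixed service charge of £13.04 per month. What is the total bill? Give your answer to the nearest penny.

£65.04

First 300 kWh × £0.079 = £23.70
Next 232 kWh × £0.122 = £28.30
Remaining tier: 0 kWh (not reached)
Energy charge = £52.00; + service £13.04 = £65.04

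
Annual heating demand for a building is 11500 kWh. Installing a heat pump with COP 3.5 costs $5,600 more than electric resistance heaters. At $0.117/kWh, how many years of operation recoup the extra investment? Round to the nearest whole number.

6 years

Resistance: 11500 kWh × $0.117 = $1,345.50/yr
Heat pump: 11500 / 3.5 = 3286 kWh in → × $0.117 = $384.43/yr
Annual savings = $961.07
Payback = $5,600 / $961.07 = 5.83 years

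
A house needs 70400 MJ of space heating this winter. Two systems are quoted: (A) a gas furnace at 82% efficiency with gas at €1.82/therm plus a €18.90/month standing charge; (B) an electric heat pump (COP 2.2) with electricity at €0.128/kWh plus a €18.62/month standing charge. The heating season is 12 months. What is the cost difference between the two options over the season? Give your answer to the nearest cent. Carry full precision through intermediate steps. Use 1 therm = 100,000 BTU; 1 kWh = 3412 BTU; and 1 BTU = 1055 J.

Heat load = 70400 MJ = 70,400,000,000 J / 1055 = 66,729,858 BTU
Gas: input = 66,729,858 / 0.82 = 81,377,875 BTU = 813.8 therm → 813.8 × €1.82 = €1,481.08; + 12 × €18.90 standing = €1,707.88
Heat pump: 66,729,858 BTU / 3412 = 19,560 kWh heat; / 2.2 = 8,890 kWh in → × €0.128 = €1,137.89; + 12 × €18.62 standing = €1,361.33
Difference = |€1,707.88 − €1,361.33| = €346.55

€346.55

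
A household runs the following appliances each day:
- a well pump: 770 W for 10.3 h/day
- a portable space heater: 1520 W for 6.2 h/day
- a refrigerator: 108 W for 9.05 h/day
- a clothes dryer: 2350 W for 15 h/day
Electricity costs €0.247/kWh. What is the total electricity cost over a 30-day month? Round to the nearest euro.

well pump: 770 W × 10.3 h × 30 d = 237,930 Wh = 237.9 kWh
portable space heater: 1520 W × 6.2 h × 30 d = 282,720 Wh = 282.7 kWh
refrigerator: 108 W × 9.05 h × 30 d = 29,322 Wh = 29.32 kWh
clothes dryer: 2350 W × 15 h × 30 d = 1,057,500 Wh = 1,058 kWh
Total energy = 237.9 + 282.7 + 29.32 + 1,058 = 1,607 kWh
Cost = 1,607 kWh × €0.247 = €397.05 ≈ €397

€397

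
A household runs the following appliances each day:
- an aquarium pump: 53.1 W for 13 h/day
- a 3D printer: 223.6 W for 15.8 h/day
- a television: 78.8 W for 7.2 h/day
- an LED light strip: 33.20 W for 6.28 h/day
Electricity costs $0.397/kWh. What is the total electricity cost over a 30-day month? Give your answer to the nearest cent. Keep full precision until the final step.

aquarium pump: 53.1 W × 13 h × 30 d = 20,709 Wh = 20.71 kWh
3D printer: 223.6 W × 15.8 h × 30 d = 105,986 Wh = 106 kWh
television: 78.8 W × 7.2 h × 30 d = 17,021 Wh = 17.02 kWh
LED light strip: 33.20 W × 6.28 h × 30 d = 6,255 Wh = 6.255 kWh
Total energy = 20.71 + 106 + 17.02 + 6.255 = 150 kWh
Cost = 150 kWh × $0.397 = $59.54

$59.54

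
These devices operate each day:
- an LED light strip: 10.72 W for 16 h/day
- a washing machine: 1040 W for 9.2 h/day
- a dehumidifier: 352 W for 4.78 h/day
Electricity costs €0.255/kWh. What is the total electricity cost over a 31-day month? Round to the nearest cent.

€90.29

LED light strip: 10.72 W × 16 h × 31 d = 5,317 Wh = 5.317 kWh
washing machine: 1040 W × 9.2 h × 31 d = 296,608 Wh = 296.6 kWh
dehumidifier: 352 W × 4.78 h × 31 d = 52,159 Wh = 52.16 kWh
Total energy = 5.317 + 296.6 + 52.16 = 354.1 kWh
Cost = 354.1 kWh × €0.255 = €90.29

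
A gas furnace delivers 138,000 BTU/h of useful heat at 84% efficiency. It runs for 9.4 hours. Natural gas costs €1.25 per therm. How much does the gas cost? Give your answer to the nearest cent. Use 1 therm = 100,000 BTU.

€19.30

Heat delivered = 138,000 BTU/h × 9.4 h = 1,297,200 BTU
Gas input = 1,297,200 / 0.84 = 1,544,286 BTU
= 1,544,286 / 100,000 = 15.44 therm
Cost = 15.44 × €1.25/therm = €19.30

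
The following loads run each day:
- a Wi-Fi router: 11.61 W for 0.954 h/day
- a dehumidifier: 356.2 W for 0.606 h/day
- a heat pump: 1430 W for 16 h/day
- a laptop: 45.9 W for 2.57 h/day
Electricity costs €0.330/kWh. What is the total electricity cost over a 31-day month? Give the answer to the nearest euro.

Wi-Fi router: 11.61 W × 0.954 h × 31 d = 343 Wh = 0.3434 kWh
dehumidifier: 356.2 W × 0.606 h × 31 d = 6,692 Wh = 6.692 kWh
heat pump: 1430 W × 16 h × 31 d = 709,280 Wh = 709.3 kWh
laptop: 45.9 W × 2.57 h × 31 d = 3,657 Wh = 3.657 kWh
Total energy = 0.3434 + 6.692 + 709.3 + 3.657 = 720 kWh
Cost = 720 kWh × €0.330 = €237.59 ≈ €238

€238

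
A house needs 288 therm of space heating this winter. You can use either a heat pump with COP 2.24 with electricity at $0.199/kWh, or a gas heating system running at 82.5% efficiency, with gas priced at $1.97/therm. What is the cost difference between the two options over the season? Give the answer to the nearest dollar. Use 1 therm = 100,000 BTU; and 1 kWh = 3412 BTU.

$62

Heat load = 288 therm × 100,000 = 28,800,000 BTU
Gas: input = 28,800,000 / 0.825 = 34,909,091 BTU = 349.1 therm → 349.1 × $1.97 = $687.71
Heat pump: 28,800,000 BTU / 3412 = 8,441 kWh heat; / 2.24 = 3,768 kWh in → × $0.199 = $749.87
Difference = |$687.71 − $749.87| = $62.17 ≈ $62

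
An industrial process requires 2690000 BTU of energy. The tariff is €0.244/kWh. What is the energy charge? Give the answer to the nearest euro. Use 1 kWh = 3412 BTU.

2690000 BTU × (0.00029308 kWh/BTU) = 788.4 kWh
Cost = 788.4 kWh × €0.244/kWh = €192.37 ≈ €192

€192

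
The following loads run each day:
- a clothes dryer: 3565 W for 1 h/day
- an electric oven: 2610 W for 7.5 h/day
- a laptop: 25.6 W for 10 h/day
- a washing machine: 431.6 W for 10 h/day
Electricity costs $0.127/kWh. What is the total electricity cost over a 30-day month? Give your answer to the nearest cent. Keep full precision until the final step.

$105.58

clothes dryer: 3565 W × 1 h × 30 d = 106,950 Wh = 107 kWh
electric oven: 2610 W × 7.5 h × 30 d = 587,250 Wh = 587.2 kWh
laptop: 25.6 W × 10 h × 30 d = 7,680 Wh = 7.68 kWh
washing machine: 431.6 W × 10 h × 30 d = 129,480 Wh = 129.5 kWh
Total energy = 107 + 587.2 + 7.68 + 129.5 = 831.4 kWh
Cost = 831.4 kWh × $0.127 = $105.58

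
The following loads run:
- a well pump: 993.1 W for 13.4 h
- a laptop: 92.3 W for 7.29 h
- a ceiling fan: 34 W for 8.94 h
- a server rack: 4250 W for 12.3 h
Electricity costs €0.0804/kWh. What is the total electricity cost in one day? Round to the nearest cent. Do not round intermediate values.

well pump: 993.1 W × 13.4 h = 13,308 Wh = 13.31 kWh
laptop: 92.3 W × 7.29 h = 673 Wh = 0.6729 kWh
ceiling fan: 34 W × 8.94 h = 304 Wh = 0.304 kWh
server rack: 4250 W × 12.3 h = 52,275 Wh = 52.27 kWh
Total energy = 13.31 + 0.6729 + 0.304 + 52.27 = 66.56 kWh
Cost = 66.56 kWh × €0.0804 = €5.35

€5.35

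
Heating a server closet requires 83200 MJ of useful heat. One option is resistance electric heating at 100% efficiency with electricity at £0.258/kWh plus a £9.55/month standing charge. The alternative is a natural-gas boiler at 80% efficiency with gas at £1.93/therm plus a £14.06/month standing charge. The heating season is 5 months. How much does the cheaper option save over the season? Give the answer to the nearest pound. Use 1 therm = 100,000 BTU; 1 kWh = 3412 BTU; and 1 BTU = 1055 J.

£4038

Heat load = 83200 MJ = 83,200,000,000 J / 1055 = 78,862,559 BTU
Gas: input = 78,862,559 / 0.80 = 98,578,199 BTU = 985.8 therm → 985.8 × £1.93 = £1,902.56; + 5 × £14.06 standing = £1,972.86
Electric: 78,862,559 BTU / 3412 = 23,110 kWh → × £0.258 = £5,963.23; + 5 × £9.55 standing = £6,010.98
Difference = |£1,972.86 − £6,010.98| = £4,038.12 ≈ £4038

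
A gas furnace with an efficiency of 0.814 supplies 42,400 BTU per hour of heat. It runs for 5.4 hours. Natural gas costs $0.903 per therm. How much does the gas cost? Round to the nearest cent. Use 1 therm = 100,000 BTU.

$2.54

Heat delivered = 42,400 BTU/h × 5.4 h = 228,960 BTU
Gas input = 228,960 / 0.814 = 281,278 BTU
= 281,278 / 100,000 = 2.813 therm
Cost = 2.813 × $0.903/therm = $2.54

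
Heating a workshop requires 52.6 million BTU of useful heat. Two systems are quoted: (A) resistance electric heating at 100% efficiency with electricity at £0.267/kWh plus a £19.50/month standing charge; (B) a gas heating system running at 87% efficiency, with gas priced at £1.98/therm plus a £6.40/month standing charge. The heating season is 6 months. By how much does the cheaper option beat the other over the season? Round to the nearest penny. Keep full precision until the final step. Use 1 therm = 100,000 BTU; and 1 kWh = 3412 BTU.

£2997.62

Heat load = 52.6 × 10⁶ BTU = 52,600,000 BTU
Gas: input = 52,600,000 / 0.870 = 60,459,770 BTU = 604.6 therm → 604.6 × £1.98 = £1,197.10; + 6 × £6.40 standing = £1,235.50
Electric: 52,600,000 BTU / 3412 = 15,420 kWh → × £0.267 = £4,116.12; + 6 × £19.50 standing = £4,233.12
Difference = |£1,235.50 − £4,233.12| = £2,997.62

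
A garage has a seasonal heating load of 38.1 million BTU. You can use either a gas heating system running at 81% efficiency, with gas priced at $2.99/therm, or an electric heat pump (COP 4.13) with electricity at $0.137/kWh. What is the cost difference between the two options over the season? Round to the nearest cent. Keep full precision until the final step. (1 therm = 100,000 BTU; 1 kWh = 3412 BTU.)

$1035.99

Heat load = 38.1 × 10⁶ BTU = 38,100,000 BTU
Gas: input = 38,100,000 / 0.81 = 47,037,037 BTU = 470.4 therm → 470.4 × $2.99 = $1,406.41
Heat pump: 38,100,000 BTU / 3412 = 11,170 kWh heat; / 4.13 = 2,704 kWh in → × $0.137 = $370.41
Difference = |$1,406.41 − $370.41| = $1,035.99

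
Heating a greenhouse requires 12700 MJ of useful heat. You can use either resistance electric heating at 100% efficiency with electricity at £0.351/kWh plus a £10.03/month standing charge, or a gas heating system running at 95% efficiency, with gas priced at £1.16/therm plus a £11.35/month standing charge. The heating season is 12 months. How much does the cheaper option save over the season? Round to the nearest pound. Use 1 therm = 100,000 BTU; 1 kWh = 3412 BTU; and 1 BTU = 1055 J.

£1076

Heat load = 12700 MJ = 12,700,000,000 J / 1055 = 12,037,915 BTU
Gas: input = 12,037,915 / 0.95 = 12,671,489 BTU = 126.7 therm → 126.7 × £1.16 = £146.99; + 12 × £11.35 standing = £283.19
Electric: 12,037,915 BTU / 3412 = 3,528 kWh → × £0.351 = £1,238.37; + 12 × £10.03 standing = £1,358.73
Difference = |£283.19 − £1,358.73| = £1,075.54 ≈ £1076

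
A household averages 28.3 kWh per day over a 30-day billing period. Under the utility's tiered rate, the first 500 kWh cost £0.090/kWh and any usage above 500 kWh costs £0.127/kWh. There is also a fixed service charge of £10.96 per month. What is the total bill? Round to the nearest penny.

£100.28

Usage = 28.3 kWh/day × 30 days = 849 kWh
First 500 kWh × £0.090 = £45.00
Remaining 349 kWh × £0.127 = £44.32
Energy charge = £89.32; + service £10.96 = £100.28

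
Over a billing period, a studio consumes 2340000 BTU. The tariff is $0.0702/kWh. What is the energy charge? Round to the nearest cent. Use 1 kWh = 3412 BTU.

2340000 BTU × (0.00029308 kWh/BTU) = 685.8 kWh
Cost = 685.8 kWh × $0.0702/kWh = $48.14

$48.14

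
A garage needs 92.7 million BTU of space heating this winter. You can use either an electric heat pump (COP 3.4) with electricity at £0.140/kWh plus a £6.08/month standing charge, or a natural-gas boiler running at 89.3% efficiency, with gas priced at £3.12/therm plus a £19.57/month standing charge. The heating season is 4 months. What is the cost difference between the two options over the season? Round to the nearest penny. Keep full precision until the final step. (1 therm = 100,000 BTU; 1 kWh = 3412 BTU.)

Heat load = 92.7 × 10⁶ BTU = 92,700,000 BTU
Gas: input = 92,700,000 / 0.893 = 103,807,391 BTU = 1,038 therm → 1,038 × £3.12 = £3,238.79; + 4 × £19.57 standing = £3,317.07
Heat pump: 92,700,000 BTU / 3412 = 27,170 kWh heat; / 3.4 = 7,991 kWh in → × £0.140 = £1,118.72; + 4 × £6.08 standing = £1,143.04
Difference = |£3,317.07 − £1,143.04| = £2,174.03

£2174.03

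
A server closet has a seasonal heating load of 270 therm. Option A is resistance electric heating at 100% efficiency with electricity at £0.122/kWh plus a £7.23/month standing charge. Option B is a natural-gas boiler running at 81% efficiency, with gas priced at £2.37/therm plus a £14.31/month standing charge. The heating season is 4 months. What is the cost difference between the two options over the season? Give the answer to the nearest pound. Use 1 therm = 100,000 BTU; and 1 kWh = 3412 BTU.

£147

Heat load = 270 therm × 100,000 = 27,000,000 BTU
Gas: input = 27,000,000 / 0.81 = 33,333,333 BTU = 333.3 therm → 333.3 × £2.37 = £790.00; + 4 × £14.31 standing = £847.24
Electric: 27,000,000 BTU / 3412 = 7,913 kWh → × £0.122 = £965.42; + 4 × £7.23 standing = £994.34
Difference = |£847.24 − £994.34| = £147.10 ≈ £147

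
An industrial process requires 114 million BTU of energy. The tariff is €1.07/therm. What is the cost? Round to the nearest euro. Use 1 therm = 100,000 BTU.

114 million BTU × (10 therm/million BTU) = 1,140 therm
Cost = 1,140 therm × €1.07/therm = €1,219.80 ≈ €1220

€1220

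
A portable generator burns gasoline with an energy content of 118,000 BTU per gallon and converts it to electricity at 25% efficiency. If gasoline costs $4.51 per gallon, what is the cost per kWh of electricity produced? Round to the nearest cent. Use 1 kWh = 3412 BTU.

Electrical output per gallon = 118,000 BTU × 0.25 / 3412 BTU/kWh = 8.646 kWh
Cost per kWh = $4.51 / 8.646 kWh = $0.522

$0.52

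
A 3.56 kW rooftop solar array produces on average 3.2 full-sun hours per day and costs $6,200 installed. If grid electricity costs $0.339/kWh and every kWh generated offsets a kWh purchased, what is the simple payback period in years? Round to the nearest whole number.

4 years

Daily generation = 3.56 kW × 3.2 h = 11.39 kWh
Annual generation = 11.39 × 365 = 4158.1 kWh
Annual savings = 4158.1 × $0.339 = $1,409.59
Payback = $6,200 / $1,409.59 = 4.4 years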